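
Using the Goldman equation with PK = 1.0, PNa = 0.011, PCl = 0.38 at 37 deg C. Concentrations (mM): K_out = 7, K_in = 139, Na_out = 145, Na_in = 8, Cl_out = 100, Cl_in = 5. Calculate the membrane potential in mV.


Vm = (RT/F)*ln((PK*Ko + PNa*Nao + PCl*Cli)/(PK*Ki + PNa*Nai + PCl*Clo))
Numer = 10.495, Denom = 177.088
Vm = -75.52 mV


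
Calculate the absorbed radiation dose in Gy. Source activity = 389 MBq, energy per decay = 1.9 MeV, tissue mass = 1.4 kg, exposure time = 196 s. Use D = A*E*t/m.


A = 389 MBq = 3.8900e+08 Bq
E = 1.9 MeV = 3.0438e-13 J
D = A*E*t/m = 3.8900e+08*3.0438e-13*196/1.4
D = 0.01658 Gy


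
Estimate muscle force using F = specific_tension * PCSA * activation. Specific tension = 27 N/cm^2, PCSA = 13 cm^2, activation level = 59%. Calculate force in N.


F = sigma * PCSA * activation
F = 27 * 13 * 0.59
F = 207.1 N


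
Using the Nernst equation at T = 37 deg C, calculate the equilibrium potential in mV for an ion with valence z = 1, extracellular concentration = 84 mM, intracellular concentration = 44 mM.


E = (RT/(zF)) * ln(C_out/C_in)
T = 37 + 273.15 = 310.15 K
E = (8.314 * 310.15 / (1 * 96485)) * ln(84/44)
E = 17.28 mV


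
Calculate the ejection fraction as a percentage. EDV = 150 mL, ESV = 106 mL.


SV = EDV - ESV = 150 - 106 = 44 mL
EF = SV/EDV * 100 = 44/150 * 100
EF = 29.33%


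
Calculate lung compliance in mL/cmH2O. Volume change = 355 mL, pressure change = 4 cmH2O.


C = dV / dP
C = 355 / 4
C = 88.75 mL/cmH2O


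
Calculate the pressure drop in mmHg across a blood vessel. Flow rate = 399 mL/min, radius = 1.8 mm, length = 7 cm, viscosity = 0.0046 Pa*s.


dP = 8*mu*L*Q / (pi*r^4)
Q = 399 mL/min = 6.65e-06 m^3/s
dP = 519.431 Pa = 519.431 / 133.322 mmHg = 3.896 mmHg


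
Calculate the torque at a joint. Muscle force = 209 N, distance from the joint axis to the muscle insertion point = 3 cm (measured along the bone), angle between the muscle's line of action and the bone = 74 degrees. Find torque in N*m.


Torque = F * d * sin(theta)   (moment arm = d*sin(theta))
d = 3 cm = 0.03 m
Torque = 209 * 0.03 * sin(74)
Torque = 6.027 N*m


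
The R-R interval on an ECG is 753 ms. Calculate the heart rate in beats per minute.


HR = 60 / RR_interval(s)
RR = 753 ms = 0.753 s
HR = 60 / 0.753 = 79.68 bpm


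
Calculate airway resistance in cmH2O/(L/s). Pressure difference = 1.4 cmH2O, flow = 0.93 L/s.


R = dP / flow
R = 1.4 / 0.93
R = 1.505 cmH2O/(L/s)


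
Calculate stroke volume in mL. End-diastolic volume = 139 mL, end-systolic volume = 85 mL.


SV = EDV - ESV
SV = 139 - 85
SV = 54 mL


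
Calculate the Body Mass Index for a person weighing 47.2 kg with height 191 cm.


BMI = weight / height^2
height = 191 cm = 1.91 m
BMI = 47.2 / 1.91^2
BMI = 12.94 kg/m^2


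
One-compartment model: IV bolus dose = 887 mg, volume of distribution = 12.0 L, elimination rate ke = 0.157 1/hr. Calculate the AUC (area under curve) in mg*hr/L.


C0 = Dose/Vd = 887/12.0 = 73.9167 mg/L
AUC = C0/ke = 73.9167/0.157
AUC = 470.8 mg*hr/L


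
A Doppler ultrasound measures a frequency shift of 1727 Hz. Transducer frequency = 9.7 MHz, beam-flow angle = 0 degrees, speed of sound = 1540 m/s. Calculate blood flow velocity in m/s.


v = fd * c / (2 * f0 * cos(theta))
v = 1727 * 1540 / (2 * 9.7000e+06 * cos(0))
v = 0.1371 m/s


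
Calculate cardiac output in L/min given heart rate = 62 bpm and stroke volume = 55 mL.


CO = HR * SV
CO = 62 * 55 / 1000
CO = 3.41 L/min


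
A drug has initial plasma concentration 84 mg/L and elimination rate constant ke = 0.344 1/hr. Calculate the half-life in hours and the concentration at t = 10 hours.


t_half = ln(2) / ke = 0.693147 / 0.344 = 2.015 hr
C(t) = C0 * exp(-ke*t) = 84 * exp(-0.344*10)
C(10) = 2.693 mg/L


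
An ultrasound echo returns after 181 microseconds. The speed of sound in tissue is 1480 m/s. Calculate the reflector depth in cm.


depth = c * t / 2
t = 181 us = 1.8100e-04 s
depth = 1480 * 1.8100e-04 / 2
depth = 0.13394 m = 13.394 cm


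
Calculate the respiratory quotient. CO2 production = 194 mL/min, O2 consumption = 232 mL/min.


RQ = VCO2 / VO2
RQ = 194 / 232
RQ = 0.8362


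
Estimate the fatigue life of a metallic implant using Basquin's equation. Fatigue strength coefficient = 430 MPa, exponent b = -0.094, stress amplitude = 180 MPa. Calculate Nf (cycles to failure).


sigma_a = sigma_f' * (2Nf)^b
2Nf = (sigma_a/sigma_f')^(1/b)
2Nf = (180/430)^(1/-0.094)
2Nf = 10552.641
Nf = 5276


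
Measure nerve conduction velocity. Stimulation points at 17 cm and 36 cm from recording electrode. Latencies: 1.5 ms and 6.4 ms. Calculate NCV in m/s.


Distance = (36 - 17) / 100 = 0.19 m
dt = (6.4 - 1.5) / 1000 = 0.0049 s
NCV = dist / dt = 38.78 m/s


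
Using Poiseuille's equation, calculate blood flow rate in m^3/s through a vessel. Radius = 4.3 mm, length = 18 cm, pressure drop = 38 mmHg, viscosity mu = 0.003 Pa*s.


Q = pi*r^4*dP / (8*mu*L)
r = 0.0043 m, L = 0.18 m
dP = 38 mmHg = 5066.236 Pa
Q = 0.00126 m^3/s


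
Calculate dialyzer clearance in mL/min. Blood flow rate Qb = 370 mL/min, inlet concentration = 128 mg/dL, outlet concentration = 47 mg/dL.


K = Qb * (Cb_in - Cb_out) / Cb_in
K = 370 * (128 - 47) / 128
K = 234.1 mL/min


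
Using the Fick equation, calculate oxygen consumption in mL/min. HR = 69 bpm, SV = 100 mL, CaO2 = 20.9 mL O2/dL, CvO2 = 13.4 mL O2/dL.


CO = HR*SV = 69*100/1000 = 6.9 L/min
a-v O2 diff = 20.9 - 13.4 = 7.5 mL/dL
VO2 = CO * (CaO2-CvO2) * 10 dL/L
VO2 = 6.9 * 7.5 * 10
VO2 = 517.5 mL/min


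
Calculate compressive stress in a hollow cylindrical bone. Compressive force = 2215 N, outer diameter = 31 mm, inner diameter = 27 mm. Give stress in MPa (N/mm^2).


A = pi*(r_o^2 - r_i^2)
r_o = 15.5 mm, r_i = 13.5 mm
A = 182.212 mm^2
sigma = F/A = 2215 / 182.212
sigma = 12.16 MPa


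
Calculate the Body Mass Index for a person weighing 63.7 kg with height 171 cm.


BMI = weight / height^2
height = 171 cm = 1.71 m
BMI = 63.7 / 1.71^2
BMI = 21.78 kg/m^2


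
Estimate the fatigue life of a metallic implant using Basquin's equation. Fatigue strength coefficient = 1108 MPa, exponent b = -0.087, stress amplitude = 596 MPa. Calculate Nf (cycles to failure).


sigma_a = sigma_f' * (2Nf)^b
2Nf = (sigma_a/sigma_f')^(1/b)
2Nf = (596/1108)^(1/-0.087)
2Nf = 1245.4537
Nf = 622.7


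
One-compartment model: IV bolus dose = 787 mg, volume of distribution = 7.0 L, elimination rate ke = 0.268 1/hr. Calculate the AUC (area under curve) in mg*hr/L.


C0 = Dose/Vd = 787/7.0 = 112.429 mg/L
AUC = C0/ke = 112.429/0.268
AUC = 419.5 mg*hr/L


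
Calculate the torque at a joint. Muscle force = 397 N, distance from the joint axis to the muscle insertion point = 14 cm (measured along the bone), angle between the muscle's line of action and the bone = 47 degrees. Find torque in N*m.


Torque = F * d * sin(theta)   (moment arm = d*sin(theta))
d = 14 cm = 0.14 m
Torque = 397 * 0.14 * sin(47)
Torque = 40.65 N*m


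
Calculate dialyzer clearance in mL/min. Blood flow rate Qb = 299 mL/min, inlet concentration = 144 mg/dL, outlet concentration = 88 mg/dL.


K = Qb * (Cb_in - Cb_out) / Cb_in
K = 299 * (144 - 88) / 144
K = 116.3 mL/min


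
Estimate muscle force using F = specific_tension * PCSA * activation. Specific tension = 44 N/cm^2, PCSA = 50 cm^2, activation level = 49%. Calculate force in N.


F = sigma * PCSA * activation
F = 44 * 50 * 0.49
F = 1078 N


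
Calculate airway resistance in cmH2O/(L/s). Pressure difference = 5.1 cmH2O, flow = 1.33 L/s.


R = dP / flow
R = 5.1 / 1.33
R = 3.835 cmH2O/(L/s)


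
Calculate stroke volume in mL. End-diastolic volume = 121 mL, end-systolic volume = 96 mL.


SV = EDV - ESV
SV = 121 - 96
SV = 25 mL


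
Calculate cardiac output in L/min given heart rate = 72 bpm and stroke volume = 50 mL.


CO = HR * SV
CO = 72 * 50 / 1000
CO = 3.6 L/min


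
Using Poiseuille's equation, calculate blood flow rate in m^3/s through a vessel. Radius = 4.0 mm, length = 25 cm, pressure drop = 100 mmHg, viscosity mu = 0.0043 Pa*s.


Q = pi*r^4*dP / (8*mu*L)
r = 0.004 m, L = 0.25 m
dP = 100 mmHg = 13332.2 Pa
Q = 0.001247 m^3/s


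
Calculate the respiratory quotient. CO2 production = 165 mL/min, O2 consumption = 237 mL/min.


RQ = VCO2 / VO2
RQ = 165 / 237
RQ = 0.6962


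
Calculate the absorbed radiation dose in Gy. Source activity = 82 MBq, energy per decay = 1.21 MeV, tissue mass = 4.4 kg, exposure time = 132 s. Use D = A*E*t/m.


A = 82 MBq = 8.2000e+07 Bq
E = 1.21 MeV = 1.93842e-13 J
D = A*E*t/m = 8.2000e+07*1.93842e-13*132/4.4
D = 4.7685e-04 Gy


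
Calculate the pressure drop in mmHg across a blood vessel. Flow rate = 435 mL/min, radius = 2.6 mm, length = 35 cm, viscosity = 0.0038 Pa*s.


dP = 8*mu*L*Q / (pi*r^4)
Q = 435 mL/min = 7.25e-06 m^3/s
dP = 537.324 Pa = 537.324 / 133.322 mmHg = 4.03 mmHg


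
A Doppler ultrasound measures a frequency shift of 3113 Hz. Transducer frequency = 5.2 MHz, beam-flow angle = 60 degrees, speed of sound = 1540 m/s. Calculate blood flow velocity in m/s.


v = fd * c / (2 * f0 * cos(theta))
v = 3113 * 1540 / (2 * 5.2000e+06 * cos(60))
v = 0.9219 m/s


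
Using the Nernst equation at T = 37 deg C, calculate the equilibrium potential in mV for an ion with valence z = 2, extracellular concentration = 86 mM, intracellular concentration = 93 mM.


E = (RT/(zF)) * ln(C_out/C_in)
T = 37 + 273.15 = 310.15 K
E = (8.314 * 310.15 / (2 * 96485)) * ln(86/93)
E = -1.046 mV


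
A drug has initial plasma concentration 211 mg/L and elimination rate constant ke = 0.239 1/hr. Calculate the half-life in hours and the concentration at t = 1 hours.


t_half = ln(2) / ke = 0.693147 / 0.239 = 2.9 hr
C(t) = C0 * exp(-ke*t) = 211 * exp(-0.239*1)
C(1) = 166.1 mg/L


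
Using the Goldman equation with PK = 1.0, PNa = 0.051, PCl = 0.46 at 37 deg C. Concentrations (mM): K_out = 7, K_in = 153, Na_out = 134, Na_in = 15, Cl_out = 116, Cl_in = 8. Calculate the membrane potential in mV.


Vm = (RT/F)*ln((PK*Ko + PNa*Nao + PCl*Cli)/(PK*Ki + PNa*Nai + PCl*Clo))
Numer = 17.514, Denom = 207.125
Vm = -66.02 mV


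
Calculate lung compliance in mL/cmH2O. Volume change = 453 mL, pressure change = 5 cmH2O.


C = dV / dP
C = 453 / 5
C = 90.6 mL/cmH2O


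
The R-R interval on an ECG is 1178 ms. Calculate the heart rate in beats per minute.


HR = 60 / RR_interval(s)
RR = 1178 ms = 1.178 s
HR = 60 / 1.178 = 50.93 bpm


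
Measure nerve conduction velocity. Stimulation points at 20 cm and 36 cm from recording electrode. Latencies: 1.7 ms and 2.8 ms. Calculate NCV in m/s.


Distance = (36 - 20) / 100 = 0.16 m
dt = (2.8 - 1.7) / 1000 = 0.0011 s
NCV = dist / dt = 145.5 m/s


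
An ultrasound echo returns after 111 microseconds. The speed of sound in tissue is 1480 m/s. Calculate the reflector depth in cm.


depth = c * t / 2
t = 111 us = 1.1100e-04 s
depth = 1480 * 1.1100e-04 / 2
depth = 0.08214 m = 8.214 cm


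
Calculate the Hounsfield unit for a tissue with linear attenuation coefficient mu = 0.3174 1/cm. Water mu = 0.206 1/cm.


HU = ((mu_tissue - mu_water) / mu_water) * 1000
HU = ((0.3174 - 0.206) / 0.206) * 1000
HU = 540.8


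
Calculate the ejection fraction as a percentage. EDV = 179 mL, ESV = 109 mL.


SV = EDV - ESV = 179 - 109 = 70 mL
EF = SV/EDV * 100 = 70/179 * 100
EF = 39.11%


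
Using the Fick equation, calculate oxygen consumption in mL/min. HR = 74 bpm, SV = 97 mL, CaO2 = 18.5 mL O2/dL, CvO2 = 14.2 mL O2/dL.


CO = HR*SV = 74*97/1000 = 7.178 L/min
a-v O2 diff = 18.5 - 14.2 = 4.3 mL/dL
VO2 = CO * (CaO2-CvO2) * 10 dL/L
VO2 = 7.178 * 4.3 * 10
VO2 = 308.7 mL/min


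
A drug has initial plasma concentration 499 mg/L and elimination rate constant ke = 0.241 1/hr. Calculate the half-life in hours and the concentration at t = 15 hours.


t_half = ln(2) / ke = 0.693147 / 0.241 = 2.876 hr
C(t) = C0 * exp(-ke*t) = 499 * exp(-0.241*15)
C(15) = 13.43 mg/L


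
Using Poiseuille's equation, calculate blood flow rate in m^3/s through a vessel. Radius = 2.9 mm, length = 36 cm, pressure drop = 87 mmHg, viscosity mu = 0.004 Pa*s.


Q = pi*r^4*dP / (8*mu*L)
r = 0.0029 m, L = 0.36 m
dP = 87 mmHg = 11599.014 Pa
Q = 2.2372e-04 m^3/s


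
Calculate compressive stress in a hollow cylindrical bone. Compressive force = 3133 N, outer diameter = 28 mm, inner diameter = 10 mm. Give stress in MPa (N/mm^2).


A = pi*(r_o^2 - r_i^2)
r_o = 14 mm, r_i = 5 mm
A = 537.212 mm^2
sigma = F/A = 3133 / 537.212
sigma = 5.832 MPa


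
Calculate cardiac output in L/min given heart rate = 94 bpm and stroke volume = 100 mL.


CO = HR * SV
CO = 94 * 100 / 1000
CO = 9.4 L/min


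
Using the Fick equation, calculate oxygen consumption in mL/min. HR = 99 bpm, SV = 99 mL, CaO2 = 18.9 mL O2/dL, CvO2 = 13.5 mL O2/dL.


CO = HR*SV = 99*99/1000 = 9.801 L/min
a-v O2 diff = 18.9 - 13.5 = 5.4 mL/dL
VO2 = CO * (CaO2-CvO2) * 10 dL/L
VO2 = 9.801 * 5.4 * 10
VO2 = 529.3 mL/min


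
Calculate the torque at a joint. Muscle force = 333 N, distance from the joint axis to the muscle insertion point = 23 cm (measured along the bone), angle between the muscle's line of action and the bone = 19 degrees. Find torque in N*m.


Torque = F * d * sin(theta)   (moment arm = d*sin(theta))
d = 23 cm = 0.23 m
Torque = 333 * 0.23 * sin(19)
Torque = 24.94 N*m


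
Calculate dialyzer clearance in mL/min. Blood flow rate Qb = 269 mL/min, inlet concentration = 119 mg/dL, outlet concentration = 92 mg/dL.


K = Qb * (Cb_in - Cb_out) / Cb_in
K = 269 * (119 - 92) / 119
K = 61.03 mL/min


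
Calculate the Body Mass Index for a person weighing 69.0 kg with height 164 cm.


BMI = weight / height^2
height = 164 cm = 1.64 m
BMI = 69.0 / 1.64^2
BMI = 25.65 kg/m^2


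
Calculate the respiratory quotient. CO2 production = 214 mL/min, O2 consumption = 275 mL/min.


RQ = VCO2 / VO2
RQ = 214 / 275
RQ = 0.7782


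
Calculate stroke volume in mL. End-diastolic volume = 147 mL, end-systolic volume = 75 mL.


SV = EDV - ESV
SV = 147 - 75
SV = 72 mL


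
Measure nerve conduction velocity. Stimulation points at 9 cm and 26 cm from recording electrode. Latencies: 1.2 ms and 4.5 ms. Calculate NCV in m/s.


Distance = (26 - 9) / 100 = 0.17 m
dt = (4.5 - 1.2) / 1000 = 0.0033 s
NCV = dist / dt = 51.52 m/s


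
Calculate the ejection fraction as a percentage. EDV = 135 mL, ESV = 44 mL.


SV = EDV - ESV = 135 - 44 = 91 mL
EF = SV/EDV * 100 = 91/135 * 100
EF = 67.41%


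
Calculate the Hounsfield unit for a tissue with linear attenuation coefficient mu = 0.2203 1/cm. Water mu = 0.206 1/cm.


HU = ((mu_tissue - mu_water) / mu_water) * 1000
HU = ((0.2203 - 0.206) / 0.206) * 1000
HU = 69.42


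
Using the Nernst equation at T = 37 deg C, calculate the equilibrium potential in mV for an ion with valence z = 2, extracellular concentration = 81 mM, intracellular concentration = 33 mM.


E = (RT/(zF)) * ln(C_out/C_in)
T = 37 + 273.15 = 310.15 K
E = (8.314 * 310.15 / (2 * 96485)) * ln(81/33)
E = 12 mV


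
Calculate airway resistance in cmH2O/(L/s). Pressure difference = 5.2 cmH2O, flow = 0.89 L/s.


R = dP / flow
R = 5.2 / 0.89
R = 5.843 cmH2O/(L/s)


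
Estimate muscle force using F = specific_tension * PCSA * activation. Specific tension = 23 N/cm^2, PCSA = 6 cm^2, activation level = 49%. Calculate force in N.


F = sigma * PCSA * activation
F = 23 * 6 * 0.49
F = 67.62 N


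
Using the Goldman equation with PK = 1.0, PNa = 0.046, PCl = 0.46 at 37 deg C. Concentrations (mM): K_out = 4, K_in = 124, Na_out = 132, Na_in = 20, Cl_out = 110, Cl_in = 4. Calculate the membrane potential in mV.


Vm = (RT/F)*ln((PK*Ko + PNa*Nao + PCl*Cli)/(PK*Ki + PNa*Nai + PCl*Clo))
Numer = 11.912, Denom = 175.52
Vm = -71.9 mV


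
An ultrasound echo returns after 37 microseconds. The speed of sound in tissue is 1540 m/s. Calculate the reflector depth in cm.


depth = c * t / 2
t = 37 us = 3.7000e-05 s
depth = 1540 * 3.7000e-05 / 2
depth = 0.02849 m = 2.849 cm


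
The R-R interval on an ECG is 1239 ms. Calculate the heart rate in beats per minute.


HR = 60 / RR_interval(s)
RR = 1239 ms = 1.239 s
HR = 60 / 1.239 = 48.43 bpm


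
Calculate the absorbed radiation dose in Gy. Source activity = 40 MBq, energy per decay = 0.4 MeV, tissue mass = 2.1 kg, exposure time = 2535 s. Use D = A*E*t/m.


A = 40 MBq = 4.0000e+07 Bq
E = 0.4 MeV = 6.408e-14 J
D = A*E*t/m = 4.0000e+07*6.408e-14*2535/2.1
D = 0.003094 Gy


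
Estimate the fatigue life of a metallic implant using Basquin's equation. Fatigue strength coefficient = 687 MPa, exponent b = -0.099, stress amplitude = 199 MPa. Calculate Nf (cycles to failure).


sigma_a = sigma_f' * (2Nf)^b
2Nf = (sigma_a/sigma_f')^(1/b)
2Nf = (199/687)^(1/-0.099)
2Nf = 272515.06
Nf = 1.363e+05


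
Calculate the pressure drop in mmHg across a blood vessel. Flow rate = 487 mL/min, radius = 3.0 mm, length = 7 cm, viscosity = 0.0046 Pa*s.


dP = 8*mu*L*Q / (pi*r^4)
Q = 487 mL/min = 8.11667e-06 m^3/s
dP = 82.1654 Pa = 82.1654 / 133.322 mmHg = 0.6163 mmHg


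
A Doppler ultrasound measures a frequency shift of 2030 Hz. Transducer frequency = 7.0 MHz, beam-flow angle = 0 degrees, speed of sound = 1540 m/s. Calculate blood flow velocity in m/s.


v = fd * c / (2 * f0 * cos(theta))
v = 2030 * 1540 / (2 * 7.0000e+06 * cos(0))
v = 0.2233 m/s


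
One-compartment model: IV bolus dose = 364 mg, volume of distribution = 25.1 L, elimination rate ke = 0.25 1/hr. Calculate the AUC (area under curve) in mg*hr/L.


C0 = Dose/Vd = 364/25.1 = 14.502 mg/L
AUC = C0/ke = 14.502/0.25
AUC = 58.01 mg*hr/L


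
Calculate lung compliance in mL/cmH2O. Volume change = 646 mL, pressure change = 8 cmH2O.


C = dV / dP
C = 646 / 8
C = 80.75 mL/cmH2O


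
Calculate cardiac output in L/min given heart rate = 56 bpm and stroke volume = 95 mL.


CO = HR * SV
CO = 56 * 95 / 1000
CO = 5.32 L/min


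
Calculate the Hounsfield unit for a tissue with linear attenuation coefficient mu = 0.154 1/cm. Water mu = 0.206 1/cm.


HU = ((mu_tissue - mu_water) / mu_water) * 1000
HU = ((0.154 - 0.206) / 0.206) * 1000
HU = -252.4


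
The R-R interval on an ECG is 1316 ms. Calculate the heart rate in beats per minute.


HR = 60 / RR_interval(s)
RR = 1316 ms = 1.316 s
HR = 60 / 1.316 = 45.59 bpm


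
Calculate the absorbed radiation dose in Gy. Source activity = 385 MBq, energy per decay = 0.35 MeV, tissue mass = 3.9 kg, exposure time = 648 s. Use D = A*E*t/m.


A = 385 MBq = 3.8500e+08 Bq
E = 0.35 MeV = 5.607e-14 J
D = A*E*t/m = 3.8500e+08*5.607e-14*648/3.9
D = 0.003587 Gy


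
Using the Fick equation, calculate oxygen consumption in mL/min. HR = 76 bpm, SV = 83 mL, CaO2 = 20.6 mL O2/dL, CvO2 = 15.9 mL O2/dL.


CO = HR*SV = 76*83/1000 = 6.308 L/min
a-v O2 diff = 20.6 - 15.9 = 4.7 mL/dL
VO2 = CO * (CaO2-CvO2) * 10 dL/L
VO2 = 6.308 * 4.7 * 10
VO2 = 296.5 mL/min


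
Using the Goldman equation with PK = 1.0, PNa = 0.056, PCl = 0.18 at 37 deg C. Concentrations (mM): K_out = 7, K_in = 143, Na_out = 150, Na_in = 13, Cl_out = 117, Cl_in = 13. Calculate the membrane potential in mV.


Vm = (RT/F)*ln((PK*Ko + PNa*Nao + PCl*Cli)/(PK*Ki + PNa*Nai + PCl*Clo))
Numer = 17.74, Denom = 164.788
Vm = -59.57 mV


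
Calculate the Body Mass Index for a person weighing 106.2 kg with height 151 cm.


BMI = weight / height^2
height = 151 cm = 1.51 m
BMI = 106.2 / 1.51^2
BMI = 46.58 kg/m^2


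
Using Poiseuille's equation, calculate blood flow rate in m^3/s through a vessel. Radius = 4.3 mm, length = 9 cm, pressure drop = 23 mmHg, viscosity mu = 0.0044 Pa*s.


Q = pi*r^4*dP / (8*mu*L)
r = 0.0043 m, L = 0.09 m
dP = 23 mmHg = 3066.406 Pa
Q = 0.00104 m^3/s


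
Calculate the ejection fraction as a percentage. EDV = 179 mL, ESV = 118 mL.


SV = EDV - ESV = 179 - 118 = 61 mL
EF = SV/EDV * 100 = 61/179 * 100
EF = 34.08%


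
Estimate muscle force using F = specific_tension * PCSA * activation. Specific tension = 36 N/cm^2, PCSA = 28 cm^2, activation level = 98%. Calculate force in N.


F = sigma * PCSA * activation
F = 36 * 28 * 0.98
F = 987.8 N


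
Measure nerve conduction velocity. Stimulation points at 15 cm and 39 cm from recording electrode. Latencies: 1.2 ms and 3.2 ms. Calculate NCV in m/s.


Distance = (39 - 15) / 100 = 0.24 m
dt = (3.2 - 1.2) / 1000 = 0.002 s
NCV = dist / dt = 120 m/s


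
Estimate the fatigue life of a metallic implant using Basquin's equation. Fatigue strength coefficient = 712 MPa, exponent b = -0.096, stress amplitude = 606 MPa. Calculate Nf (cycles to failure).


sigma_a = sigma_f' * (2Nf)^b
2Nf = (sigma_a/sigma_f')^(1/b)
2Nf = (606/712)^(1/-0.096)
2Nf = 5.3609707
Nf = 2.68


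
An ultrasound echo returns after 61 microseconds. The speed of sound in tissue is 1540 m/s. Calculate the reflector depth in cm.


depth = c * t / 2
t = 61 us = 6.1000e-05 s
depth = 1540 * 6.1000e-05 / 2
depth = 0.04697 m = 4.697 cm


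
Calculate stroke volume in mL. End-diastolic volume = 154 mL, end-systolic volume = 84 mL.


SV = EDV - ESV
SV = 154 - 84
SV = 70 mL


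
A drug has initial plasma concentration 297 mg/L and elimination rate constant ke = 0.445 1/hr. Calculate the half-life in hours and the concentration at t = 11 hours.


t_half = ln(2) / ke = 0.693147 / 0.445 = 1.558 hr
C(t) = C0 * exp(-ke*t) = 297 * exp(-0.445*11)
C(11) = 2.223 mg/L


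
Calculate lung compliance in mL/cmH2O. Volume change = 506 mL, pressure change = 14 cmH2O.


C = dV / dP
C = 506 / 14
C = 36.14 mL/cmH2O


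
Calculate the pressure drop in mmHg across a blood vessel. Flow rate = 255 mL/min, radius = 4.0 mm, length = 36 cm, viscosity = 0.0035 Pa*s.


dP = 8*mu*L*Q / (pi*r^4)
Q = 255 mL/min = 4.25e-06 m^3/s
dP = 53.2672 Pa = 53.2672 / 133.322 mmHg = 0.3995 mmHg


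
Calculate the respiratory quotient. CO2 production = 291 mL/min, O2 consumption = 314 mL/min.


RQ = VCO2 / VO2
RQ = 291 / 314
RQ = 0.9268


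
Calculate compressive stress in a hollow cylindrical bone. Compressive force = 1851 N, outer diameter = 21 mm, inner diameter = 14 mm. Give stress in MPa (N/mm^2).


A = pi*(r_o^2 - r_i^2)
r_o = 10.5 mm, r_i = 7 mm
A = 192.423 mm^2
sigma = F/A = 1851 / 192.423
sigma = 9.619 MPa


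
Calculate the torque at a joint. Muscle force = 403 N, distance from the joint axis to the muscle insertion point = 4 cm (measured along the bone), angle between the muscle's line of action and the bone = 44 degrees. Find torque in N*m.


Torque = F * d * sin(theta)   (moment arm = d*sin(theta))
d = 4 cm = 0.04 m
Torque = 403 * 0.04 * sin(44)
Torque = 11.2 N*m


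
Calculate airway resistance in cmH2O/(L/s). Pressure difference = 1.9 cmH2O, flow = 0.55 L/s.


R = dP / flow
R = 1.9 / 0.55
R = 3.455 cmH2O/(L/s)


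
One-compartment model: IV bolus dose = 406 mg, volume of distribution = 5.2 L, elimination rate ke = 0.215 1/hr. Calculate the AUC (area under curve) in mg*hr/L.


C0 = Dose/Vd = 406/5.2 = 78.0769 mg/L
AUC = C0/ke = 78.0769/0.215
AUC = 363.1 mg*hr/L


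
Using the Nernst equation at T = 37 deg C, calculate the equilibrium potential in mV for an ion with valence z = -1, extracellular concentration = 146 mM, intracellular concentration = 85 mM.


E = (RT/(zF)) * ln(C_out/C_in)
T = 37 + 273.15 = 310.15 K
E = (8.314 * 310.15 / (-1 * 96485)) * ln(146/85)
E = -14.46 mV


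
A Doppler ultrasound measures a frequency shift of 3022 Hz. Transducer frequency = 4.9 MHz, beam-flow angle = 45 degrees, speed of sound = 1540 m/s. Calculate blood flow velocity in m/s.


v = fd * c / (2 * f0 * cos(theta))
v = 3022 * 1540 / (2 * 4.9000e+06 * cos(45))
v = 0.6716 m/s


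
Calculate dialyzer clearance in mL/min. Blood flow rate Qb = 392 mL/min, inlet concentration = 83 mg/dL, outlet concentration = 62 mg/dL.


K = Qb * (Cb_in - Cb_out) / Cb_in
K = 392 * (83 - 62) / 83
K = 99.18 mL/min


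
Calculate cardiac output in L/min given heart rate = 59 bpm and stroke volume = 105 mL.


CO = HR * SV
CO = 59 * 105 / 1000
CO = 6.195 L/min


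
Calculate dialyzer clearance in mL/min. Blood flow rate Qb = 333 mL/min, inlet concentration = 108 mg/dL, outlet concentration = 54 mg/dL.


K = Qb * (Cb_in - Cb_out) / Cb_in
K = 333 * (108 - 54) / 108
K = 166.5 mL/min


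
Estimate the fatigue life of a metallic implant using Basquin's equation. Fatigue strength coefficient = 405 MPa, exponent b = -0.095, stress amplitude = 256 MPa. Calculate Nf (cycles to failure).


sigma_a = sigma_f' * (2Nf)^b
2Nf = (sigma_a/sigma_f')^(1/b)
2Nf = (256/405)^(1/-0.095)
2Nf = 125.02608
Nf = 62.51


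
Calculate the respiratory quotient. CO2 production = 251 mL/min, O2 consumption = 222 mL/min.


RQ = VCO2 / VO2
RQ = 251 / 222
RQ = 1.131


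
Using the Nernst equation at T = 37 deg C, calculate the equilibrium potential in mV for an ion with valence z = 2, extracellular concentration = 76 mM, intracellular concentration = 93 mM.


E = (RT/(zF)) * ln(C_out/C_in)
T = 37 + 273.15 = 310.15 K
E = (8.314 * 310.15 / (2 * 96485)) * ln(76/93)
E = -2.697 mV


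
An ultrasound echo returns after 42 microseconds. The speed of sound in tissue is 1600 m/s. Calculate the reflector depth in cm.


depth = c * t / 2
t = 42 us = 4.2000e-05 s
depth = 1600 * 4.2000e-05 / 2
depth = 0.0336 m = 3.36 cm


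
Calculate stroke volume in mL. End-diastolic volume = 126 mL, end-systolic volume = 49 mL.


SV = EDV - ESV
SV = 126 - 49
SV = 77 mL


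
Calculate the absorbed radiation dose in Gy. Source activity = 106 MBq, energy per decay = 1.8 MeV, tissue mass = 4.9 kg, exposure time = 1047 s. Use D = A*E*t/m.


A = 106 MBq = 1.0600e+08 Bq
E = 1.8 MeV = 2.8836e-13 J
D = A*E*t/m = 1.0600e+08*2.8836e-13*1047/4.9
D = 0.006531 Gy


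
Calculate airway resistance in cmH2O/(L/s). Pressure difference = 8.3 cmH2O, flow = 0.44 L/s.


R = dP / flow
R = 8.3 / 0.44
R = 18.86 cmH2O/(L/s)


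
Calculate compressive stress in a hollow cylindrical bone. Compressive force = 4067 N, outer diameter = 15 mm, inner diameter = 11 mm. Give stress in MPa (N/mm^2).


A = pi*(r_o^2 - r_i^2)
r_o = 7.5 mm, r_i = 5.5 mm
A = 81.6814 mm^2
sigma = F/A = 4067 / 81.6814
sigma = 49.79 MPa


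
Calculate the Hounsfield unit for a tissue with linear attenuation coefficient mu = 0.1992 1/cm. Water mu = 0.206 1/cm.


HU = ((mu_tissue - mu_water) / mu_water) * 1000
HU = ((0.1992 - 0.206) / 0.206) * 1000
HU = -33.01


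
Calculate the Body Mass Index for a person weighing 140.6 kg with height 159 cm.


BMI = weight / height^2
height = 159 cm = 1.59 m
BMI = 140.6 / 1.59^2
BMI = 55.61 kg/m^2


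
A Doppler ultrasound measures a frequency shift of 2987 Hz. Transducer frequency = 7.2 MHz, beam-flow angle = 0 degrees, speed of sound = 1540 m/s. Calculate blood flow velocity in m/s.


v = fd * c / (2 * f0 * cos(theta))
v = 2987 * 1540 / (2 * 7.2000e+06 * cos(0))
v = 0.3194 m/s


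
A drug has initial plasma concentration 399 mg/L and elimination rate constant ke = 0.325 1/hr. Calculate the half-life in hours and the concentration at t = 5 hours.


t_half = ln(2) / ke = 0.693147 / 0.325 = 2.133 hr
C(t) = C0 * exp(-ke*t) = 399 * exp(-0.325*5)
C(5) = 78.57 mg/L


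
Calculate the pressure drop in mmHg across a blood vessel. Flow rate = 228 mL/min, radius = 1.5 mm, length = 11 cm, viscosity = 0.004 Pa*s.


dP = 8*mu*L*Q / (pi*r^4)
Q = 228 mL/min = 3.8e-06 m^3/s
dP = 841.03 Pa = 841.03 / 133.322 mmHg = 6.308 mmHg


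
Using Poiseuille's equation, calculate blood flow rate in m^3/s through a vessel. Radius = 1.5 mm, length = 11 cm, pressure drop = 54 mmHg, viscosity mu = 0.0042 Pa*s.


Q = pi*r^4*dP / (8*mu*L)
r = 0.0015 m, L = 0.11 m
dP = 54 mmHg = 7199.388 Pa
Q = 3.0980e-05 m^3/s


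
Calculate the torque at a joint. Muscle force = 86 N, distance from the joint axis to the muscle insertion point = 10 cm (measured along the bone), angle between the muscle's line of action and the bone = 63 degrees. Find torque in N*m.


Torque = F * d * sin(theta)   (moment arm = d*sin(theta))
d = 10 cm = 0.1 m
Torque = 86 * 0.1 * sin(63)
Torque = 7.663 N*m


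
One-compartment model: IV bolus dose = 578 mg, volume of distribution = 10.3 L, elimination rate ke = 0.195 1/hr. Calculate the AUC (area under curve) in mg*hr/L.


C0 = Dose/Vd = 578/10.3 = 56.1165 mg/L
AUC = C0/ke = 56.1165/0.195
AUC = 287.8 mg*hr/L


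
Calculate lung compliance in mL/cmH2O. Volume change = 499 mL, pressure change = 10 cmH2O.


C = dV / dP
C = 499 / 10
C = 49.9 mL/cmH2O


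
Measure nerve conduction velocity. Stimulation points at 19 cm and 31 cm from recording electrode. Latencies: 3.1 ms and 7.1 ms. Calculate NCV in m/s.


Distance = (31 - 19) / 100 = 0.12 m
dt = (7.1 - 3.1) / 1000 = 0.004 s
NCV = dist / dt = 30 m/s


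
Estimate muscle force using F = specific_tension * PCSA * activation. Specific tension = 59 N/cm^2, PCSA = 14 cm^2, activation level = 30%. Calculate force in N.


F = sigma * PCSA * activation
F = 59 * 14 * 0.3
F = 247.8 N


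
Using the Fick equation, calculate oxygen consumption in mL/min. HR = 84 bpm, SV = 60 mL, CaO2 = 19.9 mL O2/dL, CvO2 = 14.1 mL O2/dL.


CO = HR*SV = 84*60/1000 = 5.04 L/min
a-v O2 diff = 19.9 - 14.1 = 5.8 mL/dL
VO2 = CO * (CaO2-CvO2) * 10 dL/L
VO2 = 5.04 * 5.8 * 10
VO2 = 292.3 mL/min


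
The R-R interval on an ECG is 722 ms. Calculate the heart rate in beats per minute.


HR = 60 / RR_interval(s)
RR = 722 ms = 0.722 s
HR = 60 / 0.722 = 83.1 bpm


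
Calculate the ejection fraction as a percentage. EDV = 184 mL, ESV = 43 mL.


SV = EDV - ESV = 184 - 43 = 141 mL
EF = SV/EDV * 100 = 141/184 * 100
EF = 76.63%


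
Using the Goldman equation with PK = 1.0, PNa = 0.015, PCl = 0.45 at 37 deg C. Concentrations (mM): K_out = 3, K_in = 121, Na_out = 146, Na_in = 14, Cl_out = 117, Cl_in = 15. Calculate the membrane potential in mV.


Vm = (RT/F)*ln((PK*Ko + PNa*Nao + PCl*Cli)/(PK*Ki + PNa*Nai + PCl*Clo))
Numer = 11.94, Denom = 173.86
Vm = -71.58 mV


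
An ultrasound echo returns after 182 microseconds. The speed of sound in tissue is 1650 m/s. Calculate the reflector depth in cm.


depth = c * t / 2
t = 182 us = 1.8200e-04 s
depth = 1650 * 1.8200e-04 / 2
depth = 0.15015 m = 15.015 cm


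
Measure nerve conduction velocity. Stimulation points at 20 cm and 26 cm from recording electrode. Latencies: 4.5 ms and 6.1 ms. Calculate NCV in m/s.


Distance = (26 - 20) / 100 = 0.06 m
dt = (6.1 - 4.5) / 1000 = 0.0016 s
NCV = dist / dt = 37.5 m/s


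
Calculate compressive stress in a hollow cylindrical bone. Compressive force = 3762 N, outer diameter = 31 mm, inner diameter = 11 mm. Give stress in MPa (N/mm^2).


A = pi*(r_o^2 - r_i^2)
r_o = 15.5 mm, r_i = 5.5 mm
A = 659.734 mm^2
sigma = F/A = 3762 / 659.734
sigma = 5.702 MPa


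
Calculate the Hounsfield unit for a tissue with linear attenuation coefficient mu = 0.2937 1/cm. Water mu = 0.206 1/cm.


HU = ((mu_tissue - mu_water) / mu_water) * 1000
HU = ((0.2937 - 0.206) / 0.206) * 1000
HU = 425.7


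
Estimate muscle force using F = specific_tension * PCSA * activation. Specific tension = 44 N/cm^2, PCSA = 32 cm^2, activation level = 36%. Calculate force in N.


F = sigma * PCSA * activation
F = 44 * 32 * 0.36
F = 506.9 N


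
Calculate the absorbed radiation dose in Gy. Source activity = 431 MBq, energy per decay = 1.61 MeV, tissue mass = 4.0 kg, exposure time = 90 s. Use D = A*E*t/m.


A = 431 MBq = 4.3100e+08 Bq
E = 1.61 MeV = 2.57922e-13 J
D = A*E*t/m = 4.3100e+08*2.57922e-13*90/4.0
D = 0.002501 Gy


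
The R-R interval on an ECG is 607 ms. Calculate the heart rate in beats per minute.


HR = 60 / RR_interval(s)
RR = 607 ms = 0.607 s
HR = 60 / 0.607 = 98.85 bpm


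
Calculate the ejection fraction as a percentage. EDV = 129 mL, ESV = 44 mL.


SV = EDV - ESV = 129 - 44 = 85 mL
EF = SV/EDV * 100 = 85/129 * 100
EF = 65.89%


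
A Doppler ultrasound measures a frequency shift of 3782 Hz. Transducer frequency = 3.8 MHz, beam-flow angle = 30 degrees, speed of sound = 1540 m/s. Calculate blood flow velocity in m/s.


v = fd * c / (2 * f0 * cos(theta))
v = 3782 * 1540 / (2 * 3.8000e+06 * cos(30))
v = 0.8849 m/s


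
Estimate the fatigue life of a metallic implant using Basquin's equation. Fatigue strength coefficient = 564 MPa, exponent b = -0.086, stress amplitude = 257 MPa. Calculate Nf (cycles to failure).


sigma_a = sigma_f' * (2Nf)^b
2Nf = (sigma_a/sigma_f')^(1/b)
2Nf = (257/564)^(1/-0.086)
2Nf = 9314.066
Nf = 4657


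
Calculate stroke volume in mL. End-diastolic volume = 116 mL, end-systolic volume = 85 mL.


SV = EDV - ESV
SV = 116 - 85
SV = 31 mL


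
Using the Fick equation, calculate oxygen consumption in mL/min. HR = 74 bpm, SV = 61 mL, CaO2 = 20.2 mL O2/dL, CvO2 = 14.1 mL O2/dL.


CO = HR*SV = 74*61/1000 = 4.514 L/min
a-v O2 diff = 20.2 - 14.1 = 6.1 mL/dL
VO2 = CO * (CaO2-CvO2) * 10 dL/L
VO2 = 4.514 * 6.1 * 10
VO2 = 275.4 mL/min


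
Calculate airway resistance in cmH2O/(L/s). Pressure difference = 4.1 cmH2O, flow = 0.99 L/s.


R = dP / flow
R = 4.1 / 0.99
R = 4.141 cmH2O/(L/s)


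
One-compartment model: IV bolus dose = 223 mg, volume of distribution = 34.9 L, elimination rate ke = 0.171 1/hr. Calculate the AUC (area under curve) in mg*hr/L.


C0 = Dose/Vd = 223/34.9 = 6.38968 mg/L
AUC = C0/ke = 6.38968/0.171
AUC = 37.37 mg*hr/L


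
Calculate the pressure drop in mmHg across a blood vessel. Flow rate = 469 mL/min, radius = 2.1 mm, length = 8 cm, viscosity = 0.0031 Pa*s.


dP = 8*mu*L*Q / (pi*r^4)
Q = 469 mL/min = 7.81667e-06 m^3/s
dP = 253.826 Pa = 253.826 / 133.322 mmHg = 1.904 mmHg


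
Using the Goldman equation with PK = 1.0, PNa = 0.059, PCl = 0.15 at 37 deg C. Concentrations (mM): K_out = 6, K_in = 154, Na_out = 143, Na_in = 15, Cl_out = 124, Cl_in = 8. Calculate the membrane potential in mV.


Vm = (RT/F)*ln((PK*Ko + PNa*Nao + PCl*Cli)/(PK*Ki + PNa*Nai + PCl*Clo))
Numer = 15.637, Denom = 173.485
Vm = -64.31 mV


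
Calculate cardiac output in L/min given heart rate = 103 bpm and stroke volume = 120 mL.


CO = HR * SV
CO = 103 * 120 / 1000
CO = 12.36 L/min


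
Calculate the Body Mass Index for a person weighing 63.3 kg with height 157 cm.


BMI = weight / height^2
height = 157 cm = 1.57 m
BMI = 63.3 / 1.57^2
BMI = 25.68 kg/m^2


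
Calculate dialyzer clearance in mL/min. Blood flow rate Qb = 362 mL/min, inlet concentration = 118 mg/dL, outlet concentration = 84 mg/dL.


K = Qb * (Cb_in - Cb_out) / Cb_in
K = 362 * (118 - 84) / 118
K = 104.3 mL/min


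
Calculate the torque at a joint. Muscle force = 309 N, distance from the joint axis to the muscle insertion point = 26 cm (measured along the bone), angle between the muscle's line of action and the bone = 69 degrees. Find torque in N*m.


Torque = F * d * sin(theta)   (moment arm = d*sin(theta))
d = 26 cm = 0.26 m
Torque = 309 * 0.26 * sin(69)
Torque = 75 N*m


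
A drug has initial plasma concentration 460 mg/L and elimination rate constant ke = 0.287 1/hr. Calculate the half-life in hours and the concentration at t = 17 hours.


t_half = ln(2) / ke = 0.693147 / 0.287 = 2.415 hr
C(t) = C0 * exp(-ke*t) = 460 * exp(-0.287*17)
C(17) = 3.498 mg/L


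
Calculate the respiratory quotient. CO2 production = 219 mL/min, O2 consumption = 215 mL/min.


RQ = VCO2 / VO2
RQ = 219 / 215
RQ = 1.019


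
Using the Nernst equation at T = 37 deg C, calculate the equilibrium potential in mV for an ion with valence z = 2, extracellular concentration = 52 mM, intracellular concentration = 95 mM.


E = (RT/(zF)) * ln(C_out/C_in)
T = 37 + 273.15 = 310.15 K
E = (8.314 * 310.15 / (2 * 96485)) * ln(52/95)
E = -8.053 mV


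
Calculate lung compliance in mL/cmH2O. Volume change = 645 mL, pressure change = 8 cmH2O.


C = dV / dP
C = 645 / 8
C = 80.62 mL/cmH2O


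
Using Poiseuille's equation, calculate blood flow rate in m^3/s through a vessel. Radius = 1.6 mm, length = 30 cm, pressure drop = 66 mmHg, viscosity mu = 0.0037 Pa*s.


Q = pi*r^4*dP / (8*mu*L)
r = 0.0016 m, L = 0.3 m
dP = 66 mmHg = 8799.252 Pa
Q = 2.0402e-05 m^3/s


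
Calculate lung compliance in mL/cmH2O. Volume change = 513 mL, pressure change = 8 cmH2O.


C = dV / dP
C = 513 / 8
C = 64.12 mL/cmH2O


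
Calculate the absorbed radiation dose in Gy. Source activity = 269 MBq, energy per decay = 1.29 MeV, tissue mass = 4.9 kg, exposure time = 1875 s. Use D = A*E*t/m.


A = 269 MBq = 2.6900e+08 Bq
E = 1.29 MeV = 2.06658e-13 J
D = A*E*t/m = 2.6900e+08*2.06658e-13*1875/4.9
D = 0.02127 Gy


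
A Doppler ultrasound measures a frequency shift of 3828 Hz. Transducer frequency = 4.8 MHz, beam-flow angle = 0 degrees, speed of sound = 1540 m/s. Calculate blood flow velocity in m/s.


v = fd * c / (2 * f0 * cos(theta))
v = 3828 * 1540 / (2 * 4.8000e+06 * cos(0))
v = 0.6141 m/s


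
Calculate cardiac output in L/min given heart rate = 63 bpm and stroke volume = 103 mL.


CO = HR * SV
CO = 63 * 103 / 1000
CO = 6.489 L/min


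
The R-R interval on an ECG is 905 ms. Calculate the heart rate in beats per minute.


HR = 60 / RR_interval(s)
RR = 905 ms = 0.905 s
HR = 60 / 0.905 = 66.3 bpm


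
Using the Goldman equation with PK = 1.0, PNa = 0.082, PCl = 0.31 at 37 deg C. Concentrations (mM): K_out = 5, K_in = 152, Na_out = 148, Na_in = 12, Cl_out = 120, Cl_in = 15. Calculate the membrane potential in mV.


Vm = (RT/F)*ln((PK*Ko + PNa*Nao + PCl*Cli)/(PK*Ki + PNa*Nai + PCl*Clo))
Numer = 21.786, Denom = 190.184
Vm = -57.91 mV


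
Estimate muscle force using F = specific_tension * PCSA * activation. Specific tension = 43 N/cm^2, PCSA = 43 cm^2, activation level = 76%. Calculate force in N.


F = sigma * PCSA * activation
F = 43 * 43 * 0.76
F = 1405 N


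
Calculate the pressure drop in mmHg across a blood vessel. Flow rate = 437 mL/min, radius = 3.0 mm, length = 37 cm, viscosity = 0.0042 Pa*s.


dP = 8*mu*L*Q / (pi*r^4)
Q = 437 mL/min = 7.28333e-06 m^3/s
dP = 355.825 Pa = 355.825 / 133.322 mmHg = 2.669 mmHg


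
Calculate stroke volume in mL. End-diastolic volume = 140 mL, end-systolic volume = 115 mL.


SV = EDV - ESV
SV = 140 - 115
SV = 25 mL


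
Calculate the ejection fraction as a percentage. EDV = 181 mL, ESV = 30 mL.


SV = EDV - ESV = 181 - 30 = 151 mL
EF = SV/EDV * 100 = 151/181 * 100
EF = 83.43%


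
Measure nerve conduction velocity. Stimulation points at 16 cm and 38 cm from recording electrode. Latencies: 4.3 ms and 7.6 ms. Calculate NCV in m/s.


Distance = (38 - 16) / 100 = 0.22 m
dt = (7.6 - 4.3) / 1000 = 0.0033 s
NCV = dist / dt = 66.67 m/s


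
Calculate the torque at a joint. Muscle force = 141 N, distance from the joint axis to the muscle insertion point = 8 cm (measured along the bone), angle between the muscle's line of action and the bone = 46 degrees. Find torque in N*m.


Torque = F * d * sin(theta)   (moment arm = d*sin(theta))
d = 8 cm = 0.08 m
Torque = 141 * 0.08 * sin(46)
Torque = 8.114 N*m


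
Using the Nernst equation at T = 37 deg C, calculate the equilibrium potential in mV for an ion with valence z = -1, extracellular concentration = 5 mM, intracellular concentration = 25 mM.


E = (RT/(zF)) * ln(C_out/C_in)
T = 37 + 273.15 = 310.15 K
E = (8.314 * 310.15 / (-1 * 96485)) * ln(5/25)
E = 43.01 mV


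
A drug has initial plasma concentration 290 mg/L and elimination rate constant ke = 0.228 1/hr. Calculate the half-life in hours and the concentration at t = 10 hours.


t_half = ln(2) / ke = 0.693147 / 0.228 = 3.04 hr
C(t) = C0 * exp(-ke*t) = 290 * exp(-0.228*10)
C(10) = 29.66 mg/L


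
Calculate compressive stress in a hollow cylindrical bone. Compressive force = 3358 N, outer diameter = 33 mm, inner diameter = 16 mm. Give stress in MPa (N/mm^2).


A = pi*(r_o^2 - r_i^2)
r_o = 16.5 mm, r_i = 8 mm
A = 654.237 mm^2
sigma = F/A = 3358 / 654.237
sigma = 5.133 MPa
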